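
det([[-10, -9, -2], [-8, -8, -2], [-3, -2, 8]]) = 66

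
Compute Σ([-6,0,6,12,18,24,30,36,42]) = 162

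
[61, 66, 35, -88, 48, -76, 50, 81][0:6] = [61, 66, 35, -88, 48, -76]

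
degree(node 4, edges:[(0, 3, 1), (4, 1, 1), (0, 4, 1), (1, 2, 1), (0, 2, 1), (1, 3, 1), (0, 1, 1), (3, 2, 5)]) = incident: (4,1), (0,4)
= 2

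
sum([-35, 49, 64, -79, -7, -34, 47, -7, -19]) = -21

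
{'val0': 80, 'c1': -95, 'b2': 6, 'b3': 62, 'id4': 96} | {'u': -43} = {'val0': 80, 'c1': -95, 'b2': 6, 'b3': 62, 'id4': 96, 'u': -43}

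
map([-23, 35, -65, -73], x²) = [529, 1225, 4225, 5329]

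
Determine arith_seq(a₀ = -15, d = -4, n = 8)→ [-15, -19, -23, -27, -31, -35, -39, -43]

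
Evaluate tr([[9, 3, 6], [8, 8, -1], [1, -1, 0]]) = diagonal: 9 + 8 + 0
= 17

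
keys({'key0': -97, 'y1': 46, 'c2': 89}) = ['key0', 'y1', 'c2']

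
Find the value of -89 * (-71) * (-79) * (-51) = 25459251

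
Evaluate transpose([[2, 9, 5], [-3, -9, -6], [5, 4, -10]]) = [[2, -3, 5], [9, -9, 4], [5, -6, -10]]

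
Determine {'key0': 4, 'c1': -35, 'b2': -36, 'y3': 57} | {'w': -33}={'key0': 4, 'c1': -35, 'b2': -36, 'y3': 57, 'w': -33}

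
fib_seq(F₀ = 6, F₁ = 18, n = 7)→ F_2 = F_1 + F_0 = 24
F_3 = F_2 + F_1 = 42
F_4 = F_3 + F_2 = 66
...
= [6, 18, 24, 42, 66, 108, 174]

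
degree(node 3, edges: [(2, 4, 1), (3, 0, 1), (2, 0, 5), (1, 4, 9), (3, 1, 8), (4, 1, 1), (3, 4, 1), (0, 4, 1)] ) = incident: (3,0), (3,1), (3,4)
= 3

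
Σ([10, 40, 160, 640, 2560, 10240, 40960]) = 54610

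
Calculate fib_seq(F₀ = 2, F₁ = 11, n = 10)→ F_2 = F_1 + F_0 = 13
F_3 = F_2 + F_1 = 24
F_4 = F_3 + F_2 = 37
...
= [2, 11, 13, 24, 37, 61, 98, 159, 257, 416]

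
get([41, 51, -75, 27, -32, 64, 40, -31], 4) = -32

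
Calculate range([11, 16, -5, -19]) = 35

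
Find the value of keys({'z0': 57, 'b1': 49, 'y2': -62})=['z0', 'b1', 'y2']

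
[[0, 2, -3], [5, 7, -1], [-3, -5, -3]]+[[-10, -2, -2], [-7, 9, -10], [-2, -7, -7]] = [[-10, 0, -5], [-2, 16, -11], [-5, -12, -10]]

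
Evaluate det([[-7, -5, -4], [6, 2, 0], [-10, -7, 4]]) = 152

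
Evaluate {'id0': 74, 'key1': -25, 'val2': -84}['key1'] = -25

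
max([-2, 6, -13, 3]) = 6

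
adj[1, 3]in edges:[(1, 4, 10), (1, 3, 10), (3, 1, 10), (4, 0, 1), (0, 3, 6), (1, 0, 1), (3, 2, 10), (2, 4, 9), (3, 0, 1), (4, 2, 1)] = 10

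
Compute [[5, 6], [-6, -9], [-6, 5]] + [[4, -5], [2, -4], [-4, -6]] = [[9, 1], [-4, -13], [-10, -1]]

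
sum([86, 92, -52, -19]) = 107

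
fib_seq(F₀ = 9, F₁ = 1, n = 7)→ F_2 = F_1 + F_0 = 10
F_3 = F_2 + F_1 = 11
F_4 = F_3 + F_2 = 21
...
= [9, 1, 10, 11, 21, 32, 53]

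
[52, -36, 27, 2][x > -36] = keep x where x > -36: 52✓, -36✗, 27✓, 2✓
= [52, 27, 2]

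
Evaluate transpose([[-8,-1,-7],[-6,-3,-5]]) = [[-8, -6], [-1, -3], [-7, -5]]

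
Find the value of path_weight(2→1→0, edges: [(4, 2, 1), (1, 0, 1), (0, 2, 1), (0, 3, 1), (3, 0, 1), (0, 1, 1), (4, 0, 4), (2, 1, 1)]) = 2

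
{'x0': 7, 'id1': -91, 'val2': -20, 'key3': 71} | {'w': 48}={'x0': 7, 'id1': -91, 'val2': -20, 'key3': 71, 'w': 48}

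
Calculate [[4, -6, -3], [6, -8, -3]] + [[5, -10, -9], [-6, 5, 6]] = [[9, -16, -12], [0, -3, 3]]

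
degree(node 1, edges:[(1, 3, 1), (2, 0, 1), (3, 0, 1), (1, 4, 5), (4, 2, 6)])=incident: (1,3), (1,4)
= 2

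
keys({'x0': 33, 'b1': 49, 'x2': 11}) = ['x0', 'b1', 'x2']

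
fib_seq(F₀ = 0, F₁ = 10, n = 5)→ [0, 10, 10, 20, 30]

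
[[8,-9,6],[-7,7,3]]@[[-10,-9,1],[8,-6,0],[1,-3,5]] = C[0][0] = (8)*(-10) + (-9)*(8) + (6)*(1) = -146
C[0][1] = (8)*(-9) + (-9)*(-6) + (6)*(-3) = -36
C[0][2] = (8)*(1) + (-9)*(0) + (6)*(5) = 38
C[1][0] = (-7)*(-10) + (7)*(8) + (3)*(1) = 129
C[1][1] = (-7)*(-9) + (7)*(-6) + (3)*(-3) = 12
C[1][2] = (-7)*(1) + (7)*(0) + (3)*(5) = 8
= [[-146, -36, 38], [129, 12, 8]]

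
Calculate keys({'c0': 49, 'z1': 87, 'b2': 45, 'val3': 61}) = ['c0', 'z1', 'b2', 'val3']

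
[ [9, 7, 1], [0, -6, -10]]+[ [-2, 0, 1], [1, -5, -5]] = [[7, 7, 2], [1, -11, -15]]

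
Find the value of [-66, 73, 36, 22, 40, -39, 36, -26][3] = 22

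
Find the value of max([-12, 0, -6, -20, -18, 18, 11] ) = 18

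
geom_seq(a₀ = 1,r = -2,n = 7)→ [1, -2, 4, -8, 16, -32, 64]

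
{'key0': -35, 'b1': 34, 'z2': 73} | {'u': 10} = {'key0': -35, 'b1': 34, 'z2': 73, 'u': 10}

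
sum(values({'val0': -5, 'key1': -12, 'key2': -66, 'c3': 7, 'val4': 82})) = 6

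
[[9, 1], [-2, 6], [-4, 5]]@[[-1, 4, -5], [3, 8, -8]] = [[-6, 44, -53], [20, 40, -38], [19, 24, -20]]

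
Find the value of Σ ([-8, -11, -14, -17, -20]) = -70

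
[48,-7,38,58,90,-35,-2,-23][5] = -35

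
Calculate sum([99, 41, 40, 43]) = 99 + 41 + 40 + 43
= 223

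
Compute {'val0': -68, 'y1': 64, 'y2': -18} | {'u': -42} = {'val0': -68, 'y1': 64, 'y2': -18, 'u': -42}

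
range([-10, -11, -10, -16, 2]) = 18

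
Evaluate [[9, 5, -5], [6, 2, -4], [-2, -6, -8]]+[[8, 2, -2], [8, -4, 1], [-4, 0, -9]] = [[17, 7, -7], [14, -2, -3], [-6, -6, -17]]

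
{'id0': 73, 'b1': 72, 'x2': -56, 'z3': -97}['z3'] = -97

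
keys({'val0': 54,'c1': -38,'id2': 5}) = ['val0', 'c1', 'id2']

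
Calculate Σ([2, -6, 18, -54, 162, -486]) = 2 + -6 + 18 + -54 + 162 + -486
= -364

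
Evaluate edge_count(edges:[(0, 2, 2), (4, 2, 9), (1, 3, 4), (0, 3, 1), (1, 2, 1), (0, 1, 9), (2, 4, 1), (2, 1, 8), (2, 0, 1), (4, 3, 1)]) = 10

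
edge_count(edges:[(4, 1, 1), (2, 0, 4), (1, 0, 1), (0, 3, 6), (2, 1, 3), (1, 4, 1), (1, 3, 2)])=7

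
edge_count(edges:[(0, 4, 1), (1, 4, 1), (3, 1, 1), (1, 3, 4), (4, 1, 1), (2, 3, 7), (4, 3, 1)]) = 7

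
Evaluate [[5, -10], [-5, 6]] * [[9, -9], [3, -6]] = C[0][0] = (5)*(9) + (-10)*(3) = 15
C[0][1] = (5)*(-9) + (-10)*(-6) = 15
C[1][0] = (-5)*(9) + (6)*(3) = -27
C[1][1] = (-5)*(-9) + (6)*(-6) = 9
= [[15, 15], [-27, 9]]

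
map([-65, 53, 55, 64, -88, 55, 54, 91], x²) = (-65)²=4225, (53)²=2809, (55)²=3025, (64)²=4096, (-88)²=7744, (55)²=3025, (54)²=2916, (91)²=8281
= [4225, 2809, 3025, 4096, 7744, 3025, 2916, 8281]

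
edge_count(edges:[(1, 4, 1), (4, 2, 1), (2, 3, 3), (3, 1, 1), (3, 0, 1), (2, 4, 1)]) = 6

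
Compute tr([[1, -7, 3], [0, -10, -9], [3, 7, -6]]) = diagonal: 1 + (-10) + (-6)
= -15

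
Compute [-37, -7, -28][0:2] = [-37, -7]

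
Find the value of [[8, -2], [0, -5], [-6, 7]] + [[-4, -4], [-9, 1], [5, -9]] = [[4, -6], [-9, -4], [-1, -2]]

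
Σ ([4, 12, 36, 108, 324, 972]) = 4 + 12 + 36 + 108 + 324 + 972
= 1456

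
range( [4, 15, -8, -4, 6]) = 23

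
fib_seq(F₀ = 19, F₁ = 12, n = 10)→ F_2 = F_1 + F_0 = 31
F_3 = F_2 + F_1 = 43
F_4 = F_3 + F_2 = 74
...
= [19, 12, 31, 43, 74, 117, 191, 308, 499, 807]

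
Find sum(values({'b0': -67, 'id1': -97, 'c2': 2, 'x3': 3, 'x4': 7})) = -152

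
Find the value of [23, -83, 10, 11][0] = 23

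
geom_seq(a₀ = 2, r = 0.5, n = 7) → a_0 = 2*0.5^0 = 2.0
a_1 = 2*0.5^1 = 1.0
a_2 = 2*0.5^2 = 0.5
...
= [2.0, 1.0, 0.5, 0.25, 0.125, 0.0625, 0.03125]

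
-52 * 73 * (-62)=235352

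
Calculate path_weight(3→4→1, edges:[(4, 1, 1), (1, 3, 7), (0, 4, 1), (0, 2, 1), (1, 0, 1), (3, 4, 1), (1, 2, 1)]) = 2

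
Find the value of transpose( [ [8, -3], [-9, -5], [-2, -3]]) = [[8, -9, -2], [-3, -5, -3]]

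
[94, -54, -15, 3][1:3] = [-54, -15]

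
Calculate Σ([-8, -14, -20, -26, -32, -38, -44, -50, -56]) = -288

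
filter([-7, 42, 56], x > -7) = keep x where x > -7: -7✗, 42✓, 56✓
= [42, 56]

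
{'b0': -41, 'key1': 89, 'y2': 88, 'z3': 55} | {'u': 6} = {'b0': -41, 'key1': 89, 'y2': 88, 'z3': 55, 'u': 6}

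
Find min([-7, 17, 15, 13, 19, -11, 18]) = -11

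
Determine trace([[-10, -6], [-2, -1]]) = -11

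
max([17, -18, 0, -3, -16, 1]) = 17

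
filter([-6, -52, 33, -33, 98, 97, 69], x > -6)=[33, 98, 97, 69]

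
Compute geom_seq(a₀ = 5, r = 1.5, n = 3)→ a_0 = 5*1.5^0 = 5.0
a_1 = 5*1.5^1 = 7.5
a_2 = 5*1.5^2 = 11.25
= [5.0, 7.5, 11.25]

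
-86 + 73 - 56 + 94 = 25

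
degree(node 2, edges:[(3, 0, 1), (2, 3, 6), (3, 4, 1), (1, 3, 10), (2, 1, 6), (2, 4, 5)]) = 3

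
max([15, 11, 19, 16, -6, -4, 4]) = 19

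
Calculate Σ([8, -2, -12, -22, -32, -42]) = 8 + (-2) + (-12) + (-22) + (-32) + (-42)
= -102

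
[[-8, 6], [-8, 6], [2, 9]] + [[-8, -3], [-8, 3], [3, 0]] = [[-16, 3], [-16, 9], [5, 9]]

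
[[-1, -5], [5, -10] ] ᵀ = [[-1, 5], [-5, -10]]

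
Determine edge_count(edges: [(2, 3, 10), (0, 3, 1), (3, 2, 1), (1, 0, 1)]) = 4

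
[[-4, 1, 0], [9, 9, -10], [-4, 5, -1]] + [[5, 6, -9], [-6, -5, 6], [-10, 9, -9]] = [[1, 7, -9], [3, 4, -4], [-14, 14, -10]]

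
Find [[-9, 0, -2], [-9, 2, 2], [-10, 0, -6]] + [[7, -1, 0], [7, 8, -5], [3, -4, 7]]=[[-2, -1, -2], [-2, 10, -3], [-7, -4, 1]]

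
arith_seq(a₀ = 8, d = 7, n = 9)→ [8, 15, 22, 29, 36, 43, 50, 57, 64]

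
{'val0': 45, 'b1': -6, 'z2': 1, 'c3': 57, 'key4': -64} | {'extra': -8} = {'val0': 45, 'b1': -6, 'z2': 1, 'c3': 57, 'key4': -64, 'extra': -8}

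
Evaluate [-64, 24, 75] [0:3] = [-64, 24, 75]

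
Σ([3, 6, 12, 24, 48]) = 3 + 6 + 12 + 24 + 48
= 93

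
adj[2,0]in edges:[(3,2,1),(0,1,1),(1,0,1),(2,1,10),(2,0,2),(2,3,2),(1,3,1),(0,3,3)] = 2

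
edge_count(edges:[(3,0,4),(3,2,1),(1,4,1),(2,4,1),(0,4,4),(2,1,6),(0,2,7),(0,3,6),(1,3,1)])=9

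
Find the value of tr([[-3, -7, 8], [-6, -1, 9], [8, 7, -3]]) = -7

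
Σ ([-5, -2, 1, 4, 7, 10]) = 15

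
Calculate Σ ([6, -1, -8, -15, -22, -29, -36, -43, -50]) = 6 + (-1) + (-8) + (-15) + (-22) + (-29) + (-36) + (-43) + (-50)
= -198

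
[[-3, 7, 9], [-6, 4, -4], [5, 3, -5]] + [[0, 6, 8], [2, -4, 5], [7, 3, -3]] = [[-3, 13, 17], [-4, 0, 1], [12, 6, -8]]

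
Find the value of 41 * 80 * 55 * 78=14071200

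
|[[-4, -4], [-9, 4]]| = (-4)*(4) - (-4)*(-9)
= -52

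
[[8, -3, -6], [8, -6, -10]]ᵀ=[[8, 8], [-3, -6], [-6, -10]]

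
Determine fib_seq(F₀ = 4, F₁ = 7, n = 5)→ [4, 7, 11, 18, 29]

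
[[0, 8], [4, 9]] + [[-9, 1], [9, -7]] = [[-9, 9], [13, 2]]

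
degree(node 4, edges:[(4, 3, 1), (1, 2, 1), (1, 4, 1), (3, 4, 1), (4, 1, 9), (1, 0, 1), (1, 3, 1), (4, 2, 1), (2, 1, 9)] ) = incident: (4,3), (1,4), (3,4), (4,1), (4,2)
= 5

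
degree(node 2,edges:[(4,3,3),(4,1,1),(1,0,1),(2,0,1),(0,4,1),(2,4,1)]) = incident: (2,0), (2,4)
= 2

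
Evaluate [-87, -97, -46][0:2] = [-87, -97]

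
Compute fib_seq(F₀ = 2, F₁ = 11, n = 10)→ [2, 11, 13, 24, 37, 61, 98, 159, 257, 416]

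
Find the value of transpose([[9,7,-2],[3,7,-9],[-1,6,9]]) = [[9, 3, -1], [7, 7, 6], [-2, -9, 9]]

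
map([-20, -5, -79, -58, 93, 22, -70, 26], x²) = (-20)²=400, (-5)²=25, (-79)²=6241, (-58)²=3364, (93)²=8649, (22)²=484, (-70)²=4900, (26)²=676
= [400, 25, 6241, 3364, 8649, 484, 4900, 676]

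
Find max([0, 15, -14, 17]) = 17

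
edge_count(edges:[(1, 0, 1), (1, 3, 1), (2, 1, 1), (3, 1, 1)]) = 4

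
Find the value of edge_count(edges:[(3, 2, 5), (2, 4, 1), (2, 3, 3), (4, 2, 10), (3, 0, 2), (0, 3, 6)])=6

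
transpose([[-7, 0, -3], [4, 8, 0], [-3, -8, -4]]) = [[-7, 4, -3], [0, 8, -8], [-3, 0, -4]]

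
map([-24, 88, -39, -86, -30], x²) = (-24)²=576, (88)²=7744, (-39)²=1521, (-86)²=7396, (-30)²=900
= [576, 7744, 1521, 7396, 900]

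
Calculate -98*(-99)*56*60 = 32598720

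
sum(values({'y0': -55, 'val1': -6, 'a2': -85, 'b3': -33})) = (-55) + (-6) + (-85) + (-33)
= -179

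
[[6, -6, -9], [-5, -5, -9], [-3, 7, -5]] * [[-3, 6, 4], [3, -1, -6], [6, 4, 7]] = [[-90, 6, -3], [-54, -61, -53], [0, -45, -89]]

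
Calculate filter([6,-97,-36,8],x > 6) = [8]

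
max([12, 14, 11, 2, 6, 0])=14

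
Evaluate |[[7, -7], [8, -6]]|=14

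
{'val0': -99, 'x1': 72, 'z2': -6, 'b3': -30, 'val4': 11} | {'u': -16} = {'val0': -99, 'x1': 72, 'z2': -6, 'b3': -30, 'val4': 11, 'u': -16}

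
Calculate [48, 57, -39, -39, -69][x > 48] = [57]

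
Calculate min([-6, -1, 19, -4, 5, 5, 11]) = -6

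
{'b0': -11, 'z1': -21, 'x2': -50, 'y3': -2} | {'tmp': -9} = {'b0': -11, 'z1': -21, 'x2': -50, 'y3': -2, 'tmp': -9}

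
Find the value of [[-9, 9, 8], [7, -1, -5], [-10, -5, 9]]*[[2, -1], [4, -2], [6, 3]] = [[66, 15], [-20, -20], [14, 47]]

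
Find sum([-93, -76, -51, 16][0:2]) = -169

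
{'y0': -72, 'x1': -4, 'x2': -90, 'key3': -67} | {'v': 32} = {'y0': -72, 'x1': -4, 'x2': -90, 'key3': -67, 'v': 32}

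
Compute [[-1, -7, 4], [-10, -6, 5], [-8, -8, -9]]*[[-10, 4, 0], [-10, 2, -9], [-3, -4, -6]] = [[68, -34, 39], [145, -72, 24], [187, -12, 126]]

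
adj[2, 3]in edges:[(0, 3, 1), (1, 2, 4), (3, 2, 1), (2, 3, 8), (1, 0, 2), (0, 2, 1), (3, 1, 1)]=8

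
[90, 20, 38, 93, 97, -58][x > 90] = [93, 97]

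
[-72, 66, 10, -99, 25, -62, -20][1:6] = [66, 10, -99, 25, -62]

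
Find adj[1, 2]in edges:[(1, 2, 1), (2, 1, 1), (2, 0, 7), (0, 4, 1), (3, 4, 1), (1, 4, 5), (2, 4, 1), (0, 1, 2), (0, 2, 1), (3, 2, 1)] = 1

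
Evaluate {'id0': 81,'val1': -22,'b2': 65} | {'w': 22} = {'id0': 81, 'val1': -22, 'b2': 65, 'w': 22}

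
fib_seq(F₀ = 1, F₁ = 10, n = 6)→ F_2 = F_1 + F_0 = 11
F_3 = F_2 + F_1 = 21
F_4 = F_3 + F_2 = 32
...
= [1, 10, 11, 21, 32, 53]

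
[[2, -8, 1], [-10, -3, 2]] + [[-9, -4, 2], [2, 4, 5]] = [[-7, -12, 3], [-8, 1, 7]]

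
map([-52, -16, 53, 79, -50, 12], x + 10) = -52+10=-42, -16+10=-6, 53+10=63, 79+10=89, -50+10=-40, 12+10=22
= [-42, -6, 63, 89, -40, 22]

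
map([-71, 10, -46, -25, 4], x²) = [5041, 100, 2116, 625, 16]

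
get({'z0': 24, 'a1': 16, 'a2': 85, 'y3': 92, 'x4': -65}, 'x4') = -65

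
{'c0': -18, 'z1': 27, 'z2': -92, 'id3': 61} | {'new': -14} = {'c0': -18, 'z1': 27, 'z2': -92, 'id3': 61, 'new': -14}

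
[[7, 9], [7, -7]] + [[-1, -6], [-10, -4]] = [[6, 3], [-3, -11]]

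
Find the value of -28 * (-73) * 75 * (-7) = -1073100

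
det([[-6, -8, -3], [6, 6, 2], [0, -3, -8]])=(1)*(-6)*det([[6, 2], [-3, -8]]) + (-1)*(-8)*det([[6, 2], [0, -8]]) + (1)*(-3)*det([[6, 6], [0, -3]])
= 252 + -384 + 54
= -78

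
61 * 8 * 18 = 8784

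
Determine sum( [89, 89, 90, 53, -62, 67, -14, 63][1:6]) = 237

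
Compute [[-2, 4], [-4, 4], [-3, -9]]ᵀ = [[-2, -4, -3], [4, 4, -9]]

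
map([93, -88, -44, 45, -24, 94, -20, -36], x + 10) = [103, -78, -34, 55, -14, 104, -10, -26]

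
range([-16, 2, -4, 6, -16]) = 22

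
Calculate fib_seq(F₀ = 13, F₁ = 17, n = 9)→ F_2 = F_1 + F_0 = 30
F_3 = F_2 + F_1 = 47
F_4 = F_3 + F_2 = 77
...
= [13, 17, 30, 47, 77, 124, 201, 325, 526]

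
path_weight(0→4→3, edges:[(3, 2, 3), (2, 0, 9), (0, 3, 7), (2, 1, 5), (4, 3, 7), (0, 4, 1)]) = w(0→4)=1 + w(4→3)=7
= 8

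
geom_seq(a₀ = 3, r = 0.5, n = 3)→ a_0 = 3*0.5^0 = 3.0
a_1 = 3*0.5^1 = 1.5
a_2 = 3*0.5^2 = 0.75
= [3.0, 1.5, 0.75]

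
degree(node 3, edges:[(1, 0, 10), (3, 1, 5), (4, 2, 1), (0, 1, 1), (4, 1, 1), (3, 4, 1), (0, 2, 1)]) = incident: (3,1), (3,4)
= 2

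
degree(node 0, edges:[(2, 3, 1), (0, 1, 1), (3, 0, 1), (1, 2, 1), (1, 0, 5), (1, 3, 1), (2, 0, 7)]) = 4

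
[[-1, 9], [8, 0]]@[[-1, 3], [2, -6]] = [[19, -57], [-8, 24]]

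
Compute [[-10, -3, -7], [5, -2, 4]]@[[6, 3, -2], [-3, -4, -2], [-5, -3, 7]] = C[0][0] = (-10)*(6) + (-3)*(-3) + (-7)*(-5) = -16
C[0][1] = (-10)*(3) + (-3)*(-4) + (-7)*(-3) = 3
C[0][2] = (-10)*(-2) + (-3)*(-2) + (-7)*(7) = -23
C[1][0] = (5)*(6) + (-2)*(-3) + (4)*(-5) = 16
C[1][1] = (5)*(3) + (-2)*(-4) + (4)*(-3) = 11
C[1][2] = (5)*(-2) + (-2)*(-2) + (4)*(7) = 22
= [[-16, 3, -23], [16, 11, 22]]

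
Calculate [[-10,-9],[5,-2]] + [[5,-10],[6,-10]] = [[-5, -19], [11, -12]]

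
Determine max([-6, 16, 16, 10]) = 16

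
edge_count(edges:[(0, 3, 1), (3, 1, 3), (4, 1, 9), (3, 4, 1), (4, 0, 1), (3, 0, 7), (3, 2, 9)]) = 7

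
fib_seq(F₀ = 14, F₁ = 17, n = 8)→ F_2 = F_1 + F_0 = 31
F_3 = F_2 + F_1 = 48
F_4 = F_3 + F_2 = 79
...
= [14, 17, 31, 48, 79, 127, 206, 333]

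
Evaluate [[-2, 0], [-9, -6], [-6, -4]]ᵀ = [[-2, -9, -6], [0, -6, -4]]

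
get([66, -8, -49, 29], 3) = 29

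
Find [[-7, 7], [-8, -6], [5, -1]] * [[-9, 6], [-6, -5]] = [[21, -77], [108, -18], [-39, 35]]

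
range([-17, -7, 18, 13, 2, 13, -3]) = 35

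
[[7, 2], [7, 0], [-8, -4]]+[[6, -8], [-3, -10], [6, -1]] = [[13, -6], [4, -10], [-2, -5]]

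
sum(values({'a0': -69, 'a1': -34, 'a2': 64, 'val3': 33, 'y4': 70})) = (-69) + (-34) + 64 + 33 + 70
= 64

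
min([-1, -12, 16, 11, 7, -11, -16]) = -16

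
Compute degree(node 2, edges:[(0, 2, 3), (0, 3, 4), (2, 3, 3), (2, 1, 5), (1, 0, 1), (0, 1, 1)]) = incident: (0,2), (2,3), (2,1)
= 3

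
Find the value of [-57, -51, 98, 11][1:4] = [-51, 98, 11]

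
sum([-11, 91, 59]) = (-11) + 91 + 59
= 139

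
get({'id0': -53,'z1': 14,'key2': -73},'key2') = -73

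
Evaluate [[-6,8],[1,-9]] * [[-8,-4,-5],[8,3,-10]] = [[112, 48, -50], [-80, -31, 85]]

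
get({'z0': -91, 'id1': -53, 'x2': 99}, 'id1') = -53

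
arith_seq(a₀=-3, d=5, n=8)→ a_0 = -3 + 0*5 = -3
a_1 = -3 + 1*5 = 2
a_2 = -3 + 2*5 = 7
...
= [-3, 2, 7, 12, 17, 22, 27, 32]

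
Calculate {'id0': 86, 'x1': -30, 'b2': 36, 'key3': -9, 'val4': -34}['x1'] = -30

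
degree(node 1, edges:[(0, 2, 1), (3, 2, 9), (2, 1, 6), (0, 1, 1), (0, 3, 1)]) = incident: (2,1), (0,1)
= 2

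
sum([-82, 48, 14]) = -20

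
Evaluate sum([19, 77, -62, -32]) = 2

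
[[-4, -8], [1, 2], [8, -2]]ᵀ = [[-4, 1, 8], [-8, 2, -2]]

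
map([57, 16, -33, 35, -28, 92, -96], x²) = [3249, 256, 1089, 1225, 784, 8464, 9216]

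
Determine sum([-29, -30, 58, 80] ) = 79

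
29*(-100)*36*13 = -1357200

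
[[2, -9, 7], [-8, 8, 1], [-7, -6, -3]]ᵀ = [[2, -8, -7], [-9, 8, -6], [7, 1, -3]]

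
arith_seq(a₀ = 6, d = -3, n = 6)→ [6, 3, 0, -3, -6, -9]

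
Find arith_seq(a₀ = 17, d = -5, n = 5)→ [17, 12, 7, 2, -3]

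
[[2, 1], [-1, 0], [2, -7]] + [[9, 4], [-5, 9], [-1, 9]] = [[11, 5], [-6, 9], [1, 2]]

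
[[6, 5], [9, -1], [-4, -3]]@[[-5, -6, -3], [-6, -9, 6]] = C[0][0] = (6)*(-5) + (5)*(-6) = -60
C[0][1] = (6)*(-6) + (5)*(-9) = -81
C[0][2] = (6)*(-3) + (5)*(6) = 12
C[1][0] = (9)*(-5) + (-1)*(-6) = -39
C[1][1] = (9)*(-6) + (-1)*(-9) = -45
C[1][2] = (9)*(-3) + (-1)*(6) = -33
... (3 more cells)
= [[-60, -81, 12], [-39, -45, -33], [38, 51, -6]]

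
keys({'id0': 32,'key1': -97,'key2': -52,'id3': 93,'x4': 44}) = ['id0', 'key1', 'key2', 'id3', 'x4']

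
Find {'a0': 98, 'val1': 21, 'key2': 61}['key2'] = 61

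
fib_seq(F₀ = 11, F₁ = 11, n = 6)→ F_2 = F_1 + F_0 = 22
F_3 = F_2 + F_1 = 33
F_4 = F_3 + F_2 = 55
...
= [11, 11, 22, 33, 55, 88]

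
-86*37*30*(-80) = 7636800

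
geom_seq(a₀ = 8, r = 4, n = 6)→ [8, 32, 128, 512, 2048, 8192]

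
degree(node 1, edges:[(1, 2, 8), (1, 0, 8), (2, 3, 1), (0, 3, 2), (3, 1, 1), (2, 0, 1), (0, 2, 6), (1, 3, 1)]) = 4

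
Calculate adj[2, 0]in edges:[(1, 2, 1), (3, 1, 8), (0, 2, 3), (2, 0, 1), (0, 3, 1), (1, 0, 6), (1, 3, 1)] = 1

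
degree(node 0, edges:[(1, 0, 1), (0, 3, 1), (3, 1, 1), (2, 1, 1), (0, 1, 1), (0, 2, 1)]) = 4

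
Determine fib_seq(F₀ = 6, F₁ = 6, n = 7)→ F_2 = F_1 + F_0 = 12
F_3 = F_2 + F_1 = 18
F_4 = F_3 + F_2 = 30
...
= [6, 6, 12, 18, 30, 48, 78]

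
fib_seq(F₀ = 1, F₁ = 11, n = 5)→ [1, 11, 12, 23, 35]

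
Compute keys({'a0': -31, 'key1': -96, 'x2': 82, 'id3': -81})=['a0', 'key1', 'x2', 'id3']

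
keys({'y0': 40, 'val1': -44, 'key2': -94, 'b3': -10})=['y0', 'val1', 'key2', 'b3']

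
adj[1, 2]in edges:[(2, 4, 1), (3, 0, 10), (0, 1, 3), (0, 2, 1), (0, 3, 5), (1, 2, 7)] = 7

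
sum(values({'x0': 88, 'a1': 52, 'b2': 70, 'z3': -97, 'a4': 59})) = 88 + 52 + 70 + (-97) + 59
= 172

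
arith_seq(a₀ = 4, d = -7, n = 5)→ [4, -3, -10, -17, -24]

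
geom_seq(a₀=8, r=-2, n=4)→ a_0 = 8*(-2)^0 = 8
a_1 = 8*(-2)^1 = -16
a_2 = 8*(-2)^2 = 32
...
= [8, -16, 32, -64]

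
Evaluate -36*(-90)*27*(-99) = -8660520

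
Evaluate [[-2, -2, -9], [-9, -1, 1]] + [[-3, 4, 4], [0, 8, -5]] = [[-5, 2, -5], [-9, 7, -4]]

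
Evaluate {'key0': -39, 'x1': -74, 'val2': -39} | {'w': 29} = {'key0': -39, 'x1': -74, 'val2': -39, 'w': 29}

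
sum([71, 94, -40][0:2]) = 165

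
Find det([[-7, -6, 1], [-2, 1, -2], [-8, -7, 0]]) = (1)*(-7)*det([[1, -2], [-7, 0]]) + (-1)*(-6)*det([[-2, -2], [-8, 0]]) + (1)*(1)*det([[-2, 1], [-8, -7]])
= 98 + -96 + 22
= 24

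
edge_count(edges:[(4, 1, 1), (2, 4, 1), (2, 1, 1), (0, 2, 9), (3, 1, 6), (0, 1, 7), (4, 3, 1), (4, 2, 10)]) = 8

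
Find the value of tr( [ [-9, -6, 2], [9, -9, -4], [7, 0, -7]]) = diagonal: (-9) + (-9) + (-7)
= -25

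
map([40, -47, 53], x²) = (40)²=1600, (-47)²=2209, (53)²=2809
= [1600, 2209, 2809]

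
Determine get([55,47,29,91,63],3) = 91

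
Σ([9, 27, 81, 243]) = 9 + 27 + 81 + 243
= 360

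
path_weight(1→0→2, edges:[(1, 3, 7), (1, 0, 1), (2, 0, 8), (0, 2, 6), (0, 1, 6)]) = w(1→0)=1 + w(0→2)=6
= 7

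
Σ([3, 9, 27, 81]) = 3 + 9 + 27 + 81
= 120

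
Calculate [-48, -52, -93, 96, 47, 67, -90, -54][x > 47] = keep x where x > 47: -48✗, -52✗, -93✗, 96✓, 47✗, 67✓, -90✗, -54✗
= [96, 67]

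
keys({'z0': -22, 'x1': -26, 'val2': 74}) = ['z0', 'x1', 'val2']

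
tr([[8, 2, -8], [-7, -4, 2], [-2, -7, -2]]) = diagonal: 8 + (-4) + (-2)
= 2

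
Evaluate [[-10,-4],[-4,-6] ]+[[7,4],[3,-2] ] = [[-3, 0], [-1, -8]]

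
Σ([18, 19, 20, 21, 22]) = 18 + 19 + 20 + 21 + 22
= 100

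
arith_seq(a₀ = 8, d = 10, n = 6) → [8, 18, 28, 38, 48, 58]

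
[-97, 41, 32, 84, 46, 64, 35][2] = 32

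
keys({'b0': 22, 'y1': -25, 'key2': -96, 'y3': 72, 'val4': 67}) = ['b0', 'y1', 'key2', 'y3', 'val4']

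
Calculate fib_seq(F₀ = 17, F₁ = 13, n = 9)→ [17, 13, 30, 43, 73, 116, 189, 305, 494]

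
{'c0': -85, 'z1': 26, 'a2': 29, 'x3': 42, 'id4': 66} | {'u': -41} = {'c0': -85, 'z1': 26, 'a2': 29, 'x3': 42, 'id4': 66, 'u': -41}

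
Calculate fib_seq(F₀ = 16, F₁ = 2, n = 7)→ [16, 2, 18, 20, 38, 58, 96]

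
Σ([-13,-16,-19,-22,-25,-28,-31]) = -154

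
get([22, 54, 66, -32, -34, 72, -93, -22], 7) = -22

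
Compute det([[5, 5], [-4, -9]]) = (5)*(-9) - (5)*(-4)
= -25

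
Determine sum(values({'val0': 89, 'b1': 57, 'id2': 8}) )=89 + 57 + 8
= 154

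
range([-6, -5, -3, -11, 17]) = 28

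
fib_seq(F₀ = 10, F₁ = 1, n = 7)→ [10, 1, 11, 12, 23, 35, 58]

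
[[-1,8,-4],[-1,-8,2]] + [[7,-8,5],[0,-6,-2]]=[[6, 0, 1], [-1, -14, 0]]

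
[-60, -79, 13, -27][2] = 13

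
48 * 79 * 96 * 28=10192896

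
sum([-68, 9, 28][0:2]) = -59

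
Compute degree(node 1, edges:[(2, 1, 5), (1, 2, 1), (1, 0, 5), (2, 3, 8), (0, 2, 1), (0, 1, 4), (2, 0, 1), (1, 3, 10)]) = 5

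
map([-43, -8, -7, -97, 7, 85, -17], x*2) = [-86, -16, -14, -194, 14, 170, -34]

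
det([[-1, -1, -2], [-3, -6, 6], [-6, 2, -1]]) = (1)*(-1)*det([[-6, 6], [2, -1]]) + (-1)*(-1)*det([[-3, 6], [-6, -1]]) + (1)*(-2)*det([[-3, -6], [-6, 2]])
= 6 + 39 + 84
= 129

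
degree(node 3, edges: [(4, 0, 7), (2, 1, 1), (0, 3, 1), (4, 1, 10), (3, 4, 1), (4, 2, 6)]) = incident: (0,3), (3,4)
= 2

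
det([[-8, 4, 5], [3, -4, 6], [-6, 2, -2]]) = -178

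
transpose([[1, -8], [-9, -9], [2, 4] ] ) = [[1, -9, 2], [-8, -9, 4]]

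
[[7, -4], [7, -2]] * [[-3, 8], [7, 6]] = C[0][0] = (7)*(-3) + (-4)*(7) = -49
C[0][1] = (7)*(8) + (-4)*(6) = 32
C[1][0] = (7)*(-3) + (-2)*(7) = -35
C[1][1] = (7)*(8) + (-2)*(6) = 44
= [[-49, 32], [-35, 44]]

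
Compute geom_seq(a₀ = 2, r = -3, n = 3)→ [2, -6, 18]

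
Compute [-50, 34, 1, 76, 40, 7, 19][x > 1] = keep x where x > 1: -50✗, 34✓, 1✗, 76✓, 40✓, 7✓, 19✓
= [34, 76, 40, 7, 19]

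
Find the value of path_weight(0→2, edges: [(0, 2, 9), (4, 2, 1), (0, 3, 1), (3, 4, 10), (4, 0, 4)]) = w(0→2)=9
= 9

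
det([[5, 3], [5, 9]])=30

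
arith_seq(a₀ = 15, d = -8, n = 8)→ a_0 = 15 + 0*-8 = 15
a_1 = 15 + 1*-8 = 7
a_2 = 15 + 2*-8 = -1
...
= [15, 7, -1, -9, -17, -25, -33, -41]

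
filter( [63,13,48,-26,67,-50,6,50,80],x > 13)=[63, 48, 67, 50, 80]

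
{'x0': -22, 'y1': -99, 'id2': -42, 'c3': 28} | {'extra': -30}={'x0': -22, 'y1': -99, 'id2': -42, 'c3': 28, 'extra': -30}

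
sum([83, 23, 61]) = 83 + 23 + 61
= 167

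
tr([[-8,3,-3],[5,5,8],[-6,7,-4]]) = diagonal: (-8) + 5 + (-4)
= -7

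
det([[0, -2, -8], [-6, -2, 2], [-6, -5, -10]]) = 0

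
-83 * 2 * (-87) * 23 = 332166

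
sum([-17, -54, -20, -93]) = (-17) + (-54) + (-20) + (-93)
= -184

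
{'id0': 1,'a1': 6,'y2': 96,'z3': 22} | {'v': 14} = {'id0': 1, 'a1': 6, 'y2': 96, 'z3': 22, 'v': 14}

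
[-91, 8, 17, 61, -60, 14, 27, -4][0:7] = [-91, 8, 17, 61, -60, 14, 27]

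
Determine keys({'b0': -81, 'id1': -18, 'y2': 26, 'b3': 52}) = ['b0', 'id1', 'y2', 'b3']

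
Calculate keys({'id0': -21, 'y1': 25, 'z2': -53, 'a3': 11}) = ['id0', 'y1', 'z2', 'a3']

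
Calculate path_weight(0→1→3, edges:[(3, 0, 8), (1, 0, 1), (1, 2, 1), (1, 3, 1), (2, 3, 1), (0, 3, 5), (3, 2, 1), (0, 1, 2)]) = 3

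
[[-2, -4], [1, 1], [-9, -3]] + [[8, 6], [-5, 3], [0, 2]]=[[6, 2], [-4, 4], [-9, -1]]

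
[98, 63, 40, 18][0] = 98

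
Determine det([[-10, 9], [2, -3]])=(-10)*(-3) - (9)*(2)
= 12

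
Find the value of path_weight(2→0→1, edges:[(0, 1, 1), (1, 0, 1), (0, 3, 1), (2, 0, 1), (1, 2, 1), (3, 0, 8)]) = w(2→0)=1 + w(0→1)=1
= 2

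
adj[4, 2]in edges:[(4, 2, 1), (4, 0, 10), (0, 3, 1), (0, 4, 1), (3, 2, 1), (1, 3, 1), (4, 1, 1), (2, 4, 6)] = 1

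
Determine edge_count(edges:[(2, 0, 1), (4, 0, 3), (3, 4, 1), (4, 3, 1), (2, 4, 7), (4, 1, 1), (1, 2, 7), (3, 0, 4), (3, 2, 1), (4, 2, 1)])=10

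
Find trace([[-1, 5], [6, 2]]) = 1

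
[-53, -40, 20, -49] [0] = -53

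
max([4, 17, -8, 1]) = 17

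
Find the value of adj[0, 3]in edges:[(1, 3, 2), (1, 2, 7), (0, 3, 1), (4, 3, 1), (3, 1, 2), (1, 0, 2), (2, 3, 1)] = 1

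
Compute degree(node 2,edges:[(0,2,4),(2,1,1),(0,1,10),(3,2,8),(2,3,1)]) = 4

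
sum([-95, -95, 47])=(-95) + (-95) + 47
= -143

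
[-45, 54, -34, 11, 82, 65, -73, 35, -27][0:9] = [-45, 54, -34, 11, 82, 65, -73, 35, -27]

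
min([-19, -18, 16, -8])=-19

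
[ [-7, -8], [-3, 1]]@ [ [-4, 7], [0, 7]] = C[0][0] = (-7)*(-4) + (-8)*(0) = 28
C[0][1] = (-7)*(7) + (-8)*(7) = -105
C[1][0] = (-3)*(-4) + (1)*(0) = 12
C[1][1] = (-3)*(7) + (1)*(7) = -14
= [[28, -105], [12, -14]]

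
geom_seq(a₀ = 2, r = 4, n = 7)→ a_0 = 2*4^0 = 2
a_1 = 2*4^1 = 8
a_2 = 2*4^2 = 32
...
= [2, 8, 32, 128, 512, 2048, 8192]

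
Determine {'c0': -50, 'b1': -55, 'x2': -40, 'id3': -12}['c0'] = -50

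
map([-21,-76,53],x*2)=[-42, -152, 106]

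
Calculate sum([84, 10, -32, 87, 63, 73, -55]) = 230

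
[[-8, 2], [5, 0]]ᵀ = [[-8, 5], [2, 0]]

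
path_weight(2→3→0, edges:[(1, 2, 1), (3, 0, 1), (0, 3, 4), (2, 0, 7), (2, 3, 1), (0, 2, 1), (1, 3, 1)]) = 2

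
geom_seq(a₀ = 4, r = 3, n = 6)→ [4, 12, 36, 108, 324, 972]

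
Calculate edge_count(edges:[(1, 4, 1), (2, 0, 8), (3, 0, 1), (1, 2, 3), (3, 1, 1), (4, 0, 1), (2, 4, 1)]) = 7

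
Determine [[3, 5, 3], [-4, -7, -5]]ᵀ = [[3, -4], [5, -7], [3, -5]]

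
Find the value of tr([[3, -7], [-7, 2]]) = 5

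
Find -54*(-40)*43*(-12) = -1114560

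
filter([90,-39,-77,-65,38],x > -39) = [90, 38]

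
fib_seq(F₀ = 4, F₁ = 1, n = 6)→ [4, 1, 5, 6, 11, 17]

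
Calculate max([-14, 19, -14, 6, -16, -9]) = 19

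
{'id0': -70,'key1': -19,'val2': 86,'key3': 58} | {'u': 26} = {'id0': -70, 'key1': -19, 'val2': 86, 'key3': 58, 'u': 26}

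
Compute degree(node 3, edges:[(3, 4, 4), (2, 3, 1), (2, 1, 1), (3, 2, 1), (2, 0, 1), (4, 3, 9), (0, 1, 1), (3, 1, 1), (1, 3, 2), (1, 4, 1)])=6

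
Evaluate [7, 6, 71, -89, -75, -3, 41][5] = -3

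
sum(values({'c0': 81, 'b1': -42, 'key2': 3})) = 42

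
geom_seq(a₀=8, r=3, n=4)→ [8, 24, 72, 216]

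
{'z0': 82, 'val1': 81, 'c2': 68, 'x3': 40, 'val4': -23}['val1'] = 81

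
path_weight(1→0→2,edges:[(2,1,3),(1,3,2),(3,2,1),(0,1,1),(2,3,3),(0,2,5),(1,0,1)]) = 6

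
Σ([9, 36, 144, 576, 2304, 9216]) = 12285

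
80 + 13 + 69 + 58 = 220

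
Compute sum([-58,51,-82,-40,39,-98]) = -188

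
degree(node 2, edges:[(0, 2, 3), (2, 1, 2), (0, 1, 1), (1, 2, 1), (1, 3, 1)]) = 3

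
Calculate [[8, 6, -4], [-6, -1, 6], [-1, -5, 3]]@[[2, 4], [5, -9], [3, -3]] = [[34, -10], [1, -33], [-18, 32]]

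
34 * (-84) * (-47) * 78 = 10470096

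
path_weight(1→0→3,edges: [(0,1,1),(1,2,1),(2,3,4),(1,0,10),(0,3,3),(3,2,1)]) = 13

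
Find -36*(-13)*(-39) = -18252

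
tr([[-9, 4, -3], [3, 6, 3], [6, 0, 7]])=diagonal: (-9) + 6 + 7
= 4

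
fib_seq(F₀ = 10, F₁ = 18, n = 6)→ [10, 18, 28, 46, 74, 120]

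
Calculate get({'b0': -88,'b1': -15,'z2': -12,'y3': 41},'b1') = -15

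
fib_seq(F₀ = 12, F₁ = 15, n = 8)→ [12, 15, 27, 42, 69, 111, 180, 291]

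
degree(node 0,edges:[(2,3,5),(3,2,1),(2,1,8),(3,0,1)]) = incident: (3,0)
= 1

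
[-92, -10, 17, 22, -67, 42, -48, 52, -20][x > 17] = [22, 42, 52]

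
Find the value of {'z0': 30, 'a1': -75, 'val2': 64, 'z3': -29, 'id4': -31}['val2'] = 64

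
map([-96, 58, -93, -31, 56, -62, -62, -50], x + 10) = [-86, 68, -83, -21, 66, -52, -52, -40]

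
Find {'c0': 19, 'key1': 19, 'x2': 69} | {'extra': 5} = {'c0': 19, 'key1': 19, 'x2': 69, 'extra': 5}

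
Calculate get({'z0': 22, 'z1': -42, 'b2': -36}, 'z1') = -42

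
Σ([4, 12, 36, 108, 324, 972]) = 1456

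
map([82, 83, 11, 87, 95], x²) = [6724, 6889, 121, 7569, 9025]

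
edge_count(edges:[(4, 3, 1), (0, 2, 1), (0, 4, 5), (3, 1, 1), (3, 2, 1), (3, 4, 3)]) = 6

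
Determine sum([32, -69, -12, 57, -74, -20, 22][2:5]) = slice → [-12, 57, -74]
(-12) + 57 + (-74)
= -29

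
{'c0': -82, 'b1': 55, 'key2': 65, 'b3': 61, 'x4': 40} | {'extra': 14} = {'c0': -82, 'b1': 55, 'key2': 65, 'b3': 61, 'x4': 40, 'extra': 14}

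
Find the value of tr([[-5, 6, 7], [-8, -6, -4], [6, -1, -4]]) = diagonal: (-5) + (-6) + (-4)
= -15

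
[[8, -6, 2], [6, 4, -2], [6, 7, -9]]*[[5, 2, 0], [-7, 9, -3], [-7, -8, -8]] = [[68, -54, 2], [16, 64, 4], [44, 147, 51]]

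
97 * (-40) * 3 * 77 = -896280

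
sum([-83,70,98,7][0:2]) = -13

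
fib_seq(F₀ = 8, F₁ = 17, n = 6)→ [8, 17, 25, 42, 67, 109]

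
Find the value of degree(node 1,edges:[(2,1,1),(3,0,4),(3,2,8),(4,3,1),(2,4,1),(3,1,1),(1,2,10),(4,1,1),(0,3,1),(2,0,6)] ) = 4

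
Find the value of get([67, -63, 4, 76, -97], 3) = 76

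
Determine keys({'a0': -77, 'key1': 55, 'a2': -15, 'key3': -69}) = ['a0', 'key1', 'a2', 'key3']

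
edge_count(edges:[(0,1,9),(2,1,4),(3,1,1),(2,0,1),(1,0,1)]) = 5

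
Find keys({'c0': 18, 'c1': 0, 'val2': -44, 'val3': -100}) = ['c0', 'c1', 'val2', 'val3']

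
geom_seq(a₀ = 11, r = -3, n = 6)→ [11, -33, 99, -297, 891, -2673]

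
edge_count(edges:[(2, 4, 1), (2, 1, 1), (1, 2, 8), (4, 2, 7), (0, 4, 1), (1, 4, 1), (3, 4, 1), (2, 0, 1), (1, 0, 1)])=9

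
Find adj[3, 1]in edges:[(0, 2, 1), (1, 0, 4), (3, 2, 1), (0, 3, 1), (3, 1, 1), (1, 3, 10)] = 1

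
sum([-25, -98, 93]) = (-25) + (-98) + 93
= -30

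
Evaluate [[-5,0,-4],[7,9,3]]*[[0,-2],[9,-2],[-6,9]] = [[24, -26], [63, -5]]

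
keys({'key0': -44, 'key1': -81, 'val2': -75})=['key0', 'key1', 'val2']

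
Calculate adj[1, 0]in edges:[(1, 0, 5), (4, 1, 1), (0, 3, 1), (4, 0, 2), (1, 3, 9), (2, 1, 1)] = 5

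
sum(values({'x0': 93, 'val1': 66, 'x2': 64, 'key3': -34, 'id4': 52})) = 241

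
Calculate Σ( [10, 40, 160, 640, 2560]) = 3410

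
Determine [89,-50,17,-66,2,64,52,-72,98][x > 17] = [89, 64, 52, 98]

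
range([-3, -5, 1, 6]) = 11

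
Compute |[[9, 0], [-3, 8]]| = 72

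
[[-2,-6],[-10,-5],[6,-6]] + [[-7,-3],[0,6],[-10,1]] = [[-9, -9], [-10, 1], [-4, -5]]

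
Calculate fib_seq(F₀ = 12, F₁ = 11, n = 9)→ F_2 = F_1 + F_0 = 23
F_3 = F_2 + F_1 = 34
F_4 = F_3 + F_2 = 57
...
= [12, 11, 23, 34, 57, 91, 148, 239, 387]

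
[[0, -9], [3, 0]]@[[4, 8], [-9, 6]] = [[81, -54], [12, 24]]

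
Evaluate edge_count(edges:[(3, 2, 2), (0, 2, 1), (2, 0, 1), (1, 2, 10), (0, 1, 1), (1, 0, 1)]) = 6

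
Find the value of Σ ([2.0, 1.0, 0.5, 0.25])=3.75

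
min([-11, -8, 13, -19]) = -19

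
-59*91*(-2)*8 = 85904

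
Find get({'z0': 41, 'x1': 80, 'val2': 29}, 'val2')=29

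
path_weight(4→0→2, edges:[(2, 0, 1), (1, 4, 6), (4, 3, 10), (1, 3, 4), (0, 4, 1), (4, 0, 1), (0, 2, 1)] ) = w(4→0)=1 + w(0→2)=1
= 2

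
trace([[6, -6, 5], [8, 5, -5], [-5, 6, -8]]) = 3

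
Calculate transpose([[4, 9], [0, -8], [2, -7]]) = [[4, 0, 2], [9, -8, -7]]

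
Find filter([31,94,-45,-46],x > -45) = keep x where x > -45: 31✓, 94✓, -45✗, -46✗
= [31, 94]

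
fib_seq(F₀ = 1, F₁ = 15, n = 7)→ F_2 = F_1 + F_0 = 16
F_3 = F_2 + F_1 = 31
F_4 = F_3 + F_2 = 47
...
= [1, 15, 16, 31, 47, 78, 125]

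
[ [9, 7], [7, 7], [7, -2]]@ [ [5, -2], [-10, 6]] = [[-25, 24], [-35, 28], [55, -26]]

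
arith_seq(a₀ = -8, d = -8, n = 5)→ [-8, -16, -24, -32, -40]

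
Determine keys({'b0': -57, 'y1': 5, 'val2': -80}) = ['b0', 'y1', 'val2']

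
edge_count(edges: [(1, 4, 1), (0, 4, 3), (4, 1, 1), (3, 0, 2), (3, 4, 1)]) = 5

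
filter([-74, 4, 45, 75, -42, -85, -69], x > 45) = [75]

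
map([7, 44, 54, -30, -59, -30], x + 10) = 7+10=17, 44+10=54, 54+10=64, -30+10=-20, -59+10=-49, -30+10=-20
= [17, 54, 64, -20, -49, -20]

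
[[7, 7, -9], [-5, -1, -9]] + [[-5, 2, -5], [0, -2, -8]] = [[2, 9, -14], [-5, -3, -17]]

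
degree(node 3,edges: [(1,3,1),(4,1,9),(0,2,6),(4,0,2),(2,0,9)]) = 1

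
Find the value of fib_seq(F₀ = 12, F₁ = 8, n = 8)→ [12, 8, 20, 28, 48, 76, 124, 200]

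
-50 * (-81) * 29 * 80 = 9396000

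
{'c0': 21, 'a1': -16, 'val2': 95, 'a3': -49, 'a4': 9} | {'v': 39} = {'c0': 21, 'a1': -16, 'val2': 95, 'a3': -49, 'a4': 9, 'v': 39}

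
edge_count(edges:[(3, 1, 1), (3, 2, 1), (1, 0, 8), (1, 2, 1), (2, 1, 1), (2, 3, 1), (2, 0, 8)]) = 7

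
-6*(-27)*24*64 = 248832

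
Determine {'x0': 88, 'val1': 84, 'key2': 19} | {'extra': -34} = {'x0': 88, 'val1': 84, 'key2': 19, 'extra': -34}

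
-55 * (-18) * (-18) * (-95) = 1692900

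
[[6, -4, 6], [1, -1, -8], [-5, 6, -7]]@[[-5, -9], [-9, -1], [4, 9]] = [[30, 4], [-28, -80], [-57, -24]]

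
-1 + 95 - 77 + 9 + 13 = 39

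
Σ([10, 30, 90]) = 130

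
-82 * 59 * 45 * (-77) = 16763670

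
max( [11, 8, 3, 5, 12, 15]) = 15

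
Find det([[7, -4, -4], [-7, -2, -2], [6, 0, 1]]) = (1)*(7)*det([[-2, -2], [0, 1]]) + (-1)*(-4)*det([[-7, -2], [6, 1]]) + (1)*(-4)*det([[-7, -2], [6, 0]])
= -14 + 20 + -48
= -42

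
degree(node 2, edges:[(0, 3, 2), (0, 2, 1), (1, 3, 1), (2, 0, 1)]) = 2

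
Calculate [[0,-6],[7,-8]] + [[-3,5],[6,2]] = [[-3, -1], [13, -6]]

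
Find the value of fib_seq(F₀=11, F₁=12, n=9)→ [11, 12, 23, 35, 58, 93, 151, 244, 395]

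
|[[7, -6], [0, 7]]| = 49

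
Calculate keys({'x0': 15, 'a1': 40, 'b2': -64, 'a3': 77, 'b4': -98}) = ['x0', 'a1', 'b2', 'a3', 'b4']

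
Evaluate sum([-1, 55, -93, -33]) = -72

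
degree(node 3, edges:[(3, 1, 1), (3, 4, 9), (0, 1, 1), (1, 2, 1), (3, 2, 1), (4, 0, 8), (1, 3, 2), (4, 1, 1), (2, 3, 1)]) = incident: (3,1), (3,4), (3,2), (1,3), (2,3)
= 5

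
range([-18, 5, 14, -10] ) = 32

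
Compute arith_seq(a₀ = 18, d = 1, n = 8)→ [18, 19, 20, 21, 22, 23, 24, 25]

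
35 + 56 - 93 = -2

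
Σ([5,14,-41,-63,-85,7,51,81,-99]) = -130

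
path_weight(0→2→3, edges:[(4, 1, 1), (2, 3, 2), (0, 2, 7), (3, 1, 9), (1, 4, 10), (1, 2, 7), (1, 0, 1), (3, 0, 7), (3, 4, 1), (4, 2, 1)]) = 9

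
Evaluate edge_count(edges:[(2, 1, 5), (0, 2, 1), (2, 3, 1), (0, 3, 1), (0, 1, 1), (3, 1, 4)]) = 6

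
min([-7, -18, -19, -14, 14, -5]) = -19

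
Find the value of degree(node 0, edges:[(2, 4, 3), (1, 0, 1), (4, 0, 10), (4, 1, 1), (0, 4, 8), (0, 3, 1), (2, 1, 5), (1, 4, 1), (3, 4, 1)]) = 4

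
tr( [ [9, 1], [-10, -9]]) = 0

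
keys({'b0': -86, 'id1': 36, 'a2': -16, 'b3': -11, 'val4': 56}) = ['b0', 'id1', 'a2', 'b3', 'val4']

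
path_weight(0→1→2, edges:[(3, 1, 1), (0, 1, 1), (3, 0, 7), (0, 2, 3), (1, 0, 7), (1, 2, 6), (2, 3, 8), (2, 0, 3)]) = 7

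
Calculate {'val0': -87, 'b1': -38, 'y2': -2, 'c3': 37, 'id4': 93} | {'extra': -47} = {'val0': -87, 'b1': -38, 'y2': -2, 'c3': 37, 'id4': 93, 'extra': -47}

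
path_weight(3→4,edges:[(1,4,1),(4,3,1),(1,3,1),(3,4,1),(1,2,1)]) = w(3→4)=1
= 1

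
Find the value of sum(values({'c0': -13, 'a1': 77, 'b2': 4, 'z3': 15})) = 83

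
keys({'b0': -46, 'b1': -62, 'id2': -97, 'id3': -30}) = ['b0', 'b1', 'id2', 'id3']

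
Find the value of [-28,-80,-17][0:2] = [-28, -80]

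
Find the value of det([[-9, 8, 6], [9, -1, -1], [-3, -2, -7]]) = 357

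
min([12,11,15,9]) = 9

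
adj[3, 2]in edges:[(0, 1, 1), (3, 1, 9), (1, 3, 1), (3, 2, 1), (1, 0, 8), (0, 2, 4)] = 1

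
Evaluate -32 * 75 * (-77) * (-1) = -184800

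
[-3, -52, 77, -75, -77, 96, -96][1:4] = [-52, 77, -75]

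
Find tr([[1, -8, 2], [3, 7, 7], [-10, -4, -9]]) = diagonal: 1 + 7 + (-9)
= -1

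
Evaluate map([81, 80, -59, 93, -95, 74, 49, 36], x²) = [6561, 6400, 3481, 8649, 9025, 5476, 2401, 1296]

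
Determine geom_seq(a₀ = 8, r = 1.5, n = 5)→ a_0 = 8*1.5^0 = 8.0
a_1 = 8*1.5^1 = 12.0
a_2 = 8*1.5^2 = 18.0
...
= [8.0, 12.0, 18.0, 27.0, 40.5]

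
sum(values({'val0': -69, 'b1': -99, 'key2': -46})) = -214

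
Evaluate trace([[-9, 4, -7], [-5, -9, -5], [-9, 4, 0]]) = diagonal: (-9) + (-9) + 0
= -18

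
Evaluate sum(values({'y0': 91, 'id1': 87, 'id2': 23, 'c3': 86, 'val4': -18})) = 91 + 87 + 23 + 86 + (-18)
= 269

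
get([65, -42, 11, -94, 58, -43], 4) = 58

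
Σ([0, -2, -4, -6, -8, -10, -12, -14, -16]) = 0 + (-2) + (-4) + (-6) + (-8) + (-10) + (-12) + (-14) + (-16)
= -72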